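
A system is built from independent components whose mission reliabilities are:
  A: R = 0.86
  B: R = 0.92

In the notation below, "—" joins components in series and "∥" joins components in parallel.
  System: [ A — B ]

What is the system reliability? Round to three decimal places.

0.791

Series (A and B): 0.86000 × 0.92000 = 0.791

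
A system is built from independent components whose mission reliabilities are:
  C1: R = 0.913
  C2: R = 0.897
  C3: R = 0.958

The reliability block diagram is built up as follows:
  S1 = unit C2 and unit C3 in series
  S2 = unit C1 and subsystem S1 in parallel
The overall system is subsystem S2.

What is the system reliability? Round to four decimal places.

Series (C2 and C3): 0.897000 × 0.958000 = 0.859326
Parallel (C1 and [0.859326]): 1 − (1 − 0.913000)(1 − 0.859326) = 0.9878

0.9878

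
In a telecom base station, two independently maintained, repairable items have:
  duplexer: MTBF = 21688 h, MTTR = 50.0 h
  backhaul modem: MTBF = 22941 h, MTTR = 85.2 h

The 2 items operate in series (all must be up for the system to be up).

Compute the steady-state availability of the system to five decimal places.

0.99401

A(duplexer) = MTBF/(MTBF+MTTR) = 21688/(21688+50.0) = 0.997700
A(backhaul modem) = MTBF/(MTBF+MTTR) = 22941/(22941+85.2) = 0.996300
Series availability: 0.997700 × 0.996300 = 0.99401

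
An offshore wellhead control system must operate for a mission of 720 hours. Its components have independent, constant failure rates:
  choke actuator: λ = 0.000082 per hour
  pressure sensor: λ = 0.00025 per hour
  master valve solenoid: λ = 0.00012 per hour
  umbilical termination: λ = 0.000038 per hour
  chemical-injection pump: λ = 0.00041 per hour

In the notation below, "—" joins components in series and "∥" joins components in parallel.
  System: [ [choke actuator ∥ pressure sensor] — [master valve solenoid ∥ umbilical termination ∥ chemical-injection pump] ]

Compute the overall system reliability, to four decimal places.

R(choke actuator) = exp(−0.000082 × 720) = 0.942669
R(pressure sensor) = exp(−0.00025 × 720) = 0.835270
R(master valve solenoid) = exp(−0.00012 × 720) = 0.917227
R(umbilical termination) = exp(−0.000038 × 720) = 0.973011
R(chemical-injection pump) = exp(−0.00041 × 720) = 0.744383
Parallel (choke actuator and pressure sensor): 1 − (1 − 0.942669)(1 − 0.835270) = 0.990556
Parallel (master valve solenoid, umbilical termination, and chemical-injection pump): 1 − (1 − 0.917227)(1 − 0.973011)(1 − 0.744383) = 0.999429
Series ([0.990556] and [0.999429]): 0.990556 × 0.999429 = 0.9900

0.9900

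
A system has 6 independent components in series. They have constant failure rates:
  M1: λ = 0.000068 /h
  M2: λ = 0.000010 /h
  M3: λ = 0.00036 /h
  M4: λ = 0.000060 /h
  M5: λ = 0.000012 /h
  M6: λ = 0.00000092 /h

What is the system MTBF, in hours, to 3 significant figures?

Series of exponential components: λ_sys = Σ λ_i
λ_sys = 0.000068 + 0.000010 + 0.00036 + 0.000060 + 0.000012 + 0.00000092 = 5.1092e-04 /h
MTBF = 1 / λ_sys = 1960 h

1960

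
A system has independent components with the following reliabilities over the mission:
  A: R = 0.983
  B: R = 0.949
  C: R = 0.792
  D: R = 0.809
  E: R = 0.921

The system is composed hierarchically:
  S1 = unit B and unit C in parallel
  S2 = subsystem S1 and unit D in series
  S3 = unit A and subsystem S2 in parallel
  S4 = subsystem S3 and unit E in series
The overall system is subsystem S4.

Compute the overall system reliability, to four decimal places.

Parallel (B and C): 1 − (1 − 0.949000)(1 − 0.792000) = 0.989392
Series ([0.989392] and D): 0.989392 × 0.809000 = 0.800418
Parallel (A and [0.800418]): 1 − (1 − 0.983000)(1 − 0.800418) = 0.996607
Series ([0.996607] and E): 0.996607 × 0.921000 = 0.9179

0.9179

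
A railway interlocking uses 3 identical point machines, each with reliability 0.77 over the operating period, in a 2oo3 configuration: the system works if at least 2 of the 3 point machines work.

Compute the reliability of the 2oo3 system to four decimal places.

0.8656

R = Σ_{i=2}^{3} C(3,i) p^i (1−p)^{3−i} with p = 0.77
C(3,2)·0.77^2·0.23^1 = 0.409101
C(3,3)·0.77^3·0.23^0 = 0.456533
Sum = 0.8656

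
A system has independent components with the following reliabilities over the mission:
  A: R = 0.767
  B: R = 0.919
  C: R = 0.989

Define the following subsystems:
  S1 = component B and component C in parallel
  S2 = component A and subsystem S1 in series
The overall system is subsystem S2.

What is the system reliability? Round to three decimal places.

Parallel (B and C): 1 − (1 − 0.91900)(1 − 0.98900) = 0.99911
Series (A and [0.99911]): 0.76700 × 0.99911 = 0.766

0.766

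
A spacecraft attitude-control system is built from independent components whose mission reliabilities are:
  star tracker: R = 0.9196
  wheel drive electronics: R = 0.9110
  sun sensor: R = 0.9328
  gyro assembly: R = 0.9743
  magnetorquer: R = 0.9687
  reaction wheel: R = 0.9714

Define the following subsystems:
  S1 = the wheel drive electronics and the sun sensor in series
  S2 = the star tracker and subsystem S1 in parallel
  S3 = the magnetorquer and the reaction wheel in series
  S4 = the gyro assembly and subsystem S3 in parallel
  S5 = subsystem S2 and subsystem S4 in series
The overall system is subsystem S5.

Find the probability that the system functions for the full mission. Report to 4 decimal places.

Series (wheel drive electronics and sun sensor): 0.911000 × 0.932800 = 0.849781
Parallel (star tracker and [0.849781]): 1 − (1 − 0.919600)(1 − 0.849781) = 0.987922
Series (magnetorquer and reaction wheel): 0.968700 × 0.971400 = 0.940995
Parallel (gyro assembly and [0.940995]): 1 − (1 − 0.974300)(1 − 0.940995) = 0.998484
Series ([0.987922] and [0.998484]): 0.987922 × 0.998484 = 0.9864

0.9864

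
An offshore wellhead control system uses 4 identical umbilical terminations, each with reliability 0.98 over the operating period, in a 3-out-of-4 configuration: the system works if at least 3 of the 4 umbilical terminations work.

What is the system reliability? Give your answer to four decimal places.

0.9977

R = Σ_{i=3}^{4} C(4,i) p^i (1−p)^{4−i} with p = 0.98
C(4,3)·0.98^3·0.02^1 = 0.075295
C(4,4)·0.98^4·0.02^0 = 0.922368
Sum = 0.9977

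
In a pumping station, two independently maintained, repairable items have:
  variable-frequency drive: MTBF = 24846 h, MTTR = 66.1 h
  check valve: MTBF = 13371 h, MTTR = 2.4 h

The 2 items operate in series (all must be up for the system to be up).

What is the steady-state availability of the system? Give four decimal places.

A(variable-frequency drive) = MTBF/(MTBF+MTTR) = 24846/(24846+66.1) = 0.997347
A(check valve) = MTBF/(MTBF+MTTR) = 13371/(13371+2.4) = 0.999821
Series availability: 0.997347 × 0.999821 = 0.9972

0.9972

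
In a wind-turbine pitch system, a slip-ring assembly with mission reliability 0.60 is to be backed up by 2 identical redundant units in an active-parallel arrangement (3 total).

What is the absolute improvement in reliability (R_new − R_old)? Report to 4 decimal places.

R_before = 0.60
R_after = 1 − (1 − 0.60)^3 = 0.9360
ΔR = 0.9360 − 0.60 = 0.3360

0.3360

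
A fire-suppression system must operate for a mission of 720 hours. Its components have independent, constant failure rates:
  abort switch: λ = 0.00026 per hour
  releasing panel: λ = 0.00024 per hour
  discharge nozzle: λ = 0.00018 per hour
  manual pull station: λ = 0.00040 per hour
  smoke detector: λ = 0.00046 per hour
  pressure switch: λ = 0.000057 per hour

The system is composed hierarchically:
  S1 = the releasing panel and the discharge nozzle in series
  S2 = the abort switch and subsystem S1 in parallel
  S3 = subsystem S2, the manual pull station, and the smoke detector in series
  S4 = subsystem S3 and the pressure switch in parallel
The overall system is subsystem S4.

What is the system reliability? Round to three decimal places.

0.980

R(abort switch) = exp(−0.00026 × 720) = 0.82928
R(releasing panel) = exp(−0.00024 × 720) = 0.84131
R(discharge nozzle) = exp(−0.00018 × 720) = 0.87845
R(manual pull station) = exp(−0.00040 × 720) = 0.74976
R(smoke detector) = exp(−0.00046 × 720) = 0.71806
R(pressure switch) = exp(−0.000057 × 720) = 0.95979
Series (releasing panel and discharge nozzle): 0.84131 × 0.87845 = 0.73905
Parallel (abort switch and [0.73905]): 1 − (1 − 0.82928)(1 − 0.73905) = 0.95545
Series ([0.95545], manual pull station, and smoke detector): 0.95545 × 0.74976 × 0.71806 = 0.51439
Parallel ([0.51439] and pressure switch): 1 − (1 − 0.51439)(1 − 0.95979) = 0.980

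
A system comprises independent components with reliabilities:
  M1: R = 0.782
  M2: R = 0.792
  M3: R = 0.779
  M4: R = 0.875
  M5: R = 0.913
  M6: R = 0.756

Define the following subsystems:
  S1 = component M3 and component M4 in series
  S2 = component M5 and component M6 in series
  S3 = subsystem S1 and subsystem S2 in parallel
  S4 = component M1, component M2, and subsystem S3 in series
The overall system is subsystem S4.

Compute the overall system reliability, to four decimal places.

0.5583

Series (M3 and M4): 0.779000 × 0.875000 = 0.681625
Series (M5 and M6): 0.913000 × 0.756000 = 0.690228
Parallel ([0.681625] and [0.690228]): 1 − (1 − 0.681625)(1 − 0.690228) = 0.901376
Series (M1, M2, and [0.901376]): 0.782000 × 0.792000 × 0.901376 = 0.5583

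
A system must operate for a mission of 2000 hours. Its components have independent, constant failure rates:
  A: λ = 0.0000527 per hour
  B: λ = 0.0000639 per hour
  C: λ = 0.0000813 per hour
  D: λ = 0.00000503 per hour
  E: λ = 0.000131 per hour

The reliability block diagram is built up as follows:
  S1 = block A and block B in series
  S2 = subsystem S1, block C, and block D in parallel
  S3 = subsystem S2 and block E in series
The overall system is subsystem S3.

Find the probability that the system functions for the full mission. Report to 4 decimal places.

R(A) = exp(−0.0000527 × 2000) = 0.899964
R(B) = exp(−0.0000639 × 2000) = 0.880029
R(C) = exp(−0.0000813 × 2000) = 0.849931
R(D) = exp(−0.00000503 × 2000) = 0.989990
R(E) = exp(−0.000131 × 2000) = 0.769511
Series (A and B): 0.899964 × 0.880029 = 0.791994
Parallel ([0.791994], C, and D): 1 − (1 − 0.791994)(1 − 0.849931)(1 − 0.989990) = 0.999688
Series ([0.999688] and E): 0.999688 × 0.769511 = 0.7693

0.7693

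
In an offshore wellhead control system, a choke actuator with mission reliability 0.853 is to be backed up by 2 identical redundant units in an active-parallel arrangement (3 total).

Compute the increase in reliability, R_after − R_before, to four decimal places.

R_before = 0.853
R_after = 1 − (1 − 0.853)^3 = 0.9968
ΔR = 0.9968 − 0.853 = 0.1438

0.1438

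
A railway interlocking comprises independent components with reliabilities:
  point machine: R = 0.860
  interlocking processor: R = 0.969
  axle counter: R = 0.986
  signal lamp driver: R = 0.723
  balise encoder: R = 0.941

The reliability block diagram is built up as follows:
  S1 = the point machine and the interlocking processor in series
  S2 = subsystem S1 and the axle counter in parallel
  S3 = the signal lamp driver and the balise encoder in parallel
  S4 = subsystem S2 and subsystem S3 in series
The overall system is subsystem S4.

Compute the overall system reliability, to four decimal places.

0.9814

Series (point machine and interlocking processor): 0.860000 × 0.969000 = 0.833340
Parallel ([0.833340] and axle counter): 1 − (1 − 0.833340)(1 − 0.986000) = 0.997667
Parallel (signal lamp driver and balise encoder): 1 − (1 − 0.723000)(1 − 0.941000) = 0.983657
Series ([0.997667] and [0.983657]): 0.997667 × 0.983657 = 0.9814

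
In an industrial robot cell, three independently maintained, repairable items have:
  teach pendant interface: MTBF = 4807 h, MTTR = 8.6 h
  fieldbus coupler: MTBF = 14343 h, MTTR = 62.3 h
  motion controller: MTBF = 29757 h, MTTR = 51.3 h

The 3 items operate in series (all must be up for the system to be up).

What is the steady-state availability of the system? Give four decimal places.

0.9922

A(teach pendant interface) = MTBF/(MTBF+MTTR) = 4807/(4807+8.6) = 0.998214
A(fieldbus coupler) = MTBF/(MTBF+MTTR) = 14343/(14343+62.3) = 0.995675
A(motion controller) = MTBF/(MTBF+MTTR) = 29757/(29757+51.3) = 0.998279
Series availability: 0.998214 × 0.995675 × 0.998279 = 0.9922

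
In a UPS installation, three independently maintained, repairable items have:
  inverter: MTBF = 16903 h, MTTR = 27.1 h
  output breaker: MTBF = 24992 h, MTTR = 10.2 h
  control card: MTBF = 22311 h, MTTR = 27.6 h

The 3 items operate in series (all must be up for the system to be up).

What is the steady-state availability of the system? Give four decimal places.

0.9968

A(inverter) = MTBF/(MTBF+MTTR) = 16903/(16903+27.1) = 0.998399
A(output breaker) = MTBF/(MTBF+MTTR) = 24992/(24992+10.2) = 0.999592
A(control card) = MTBF/(MTBF+MTTR) = 22311/(22311+27.6) = 0.998764
Series availability: 0.998399 × 0.999592 × 0.998764 = 0.9968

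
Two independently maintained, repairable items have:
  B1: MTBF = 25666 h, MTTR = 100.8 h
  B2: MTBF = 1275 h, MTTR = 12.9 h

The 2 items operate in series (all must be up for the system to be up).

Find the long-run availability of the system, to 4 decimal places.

A(B1) = MTBF/(MTBF+MTTR) = 25666/(25666+100.8) = 0.996088
A(B2) = MTBF/(MTBF+MTTR) = 1275/(1275+12.9) = 0.989984
Series availability: 0.996088 × 0.989984 = 0.9861

0.9861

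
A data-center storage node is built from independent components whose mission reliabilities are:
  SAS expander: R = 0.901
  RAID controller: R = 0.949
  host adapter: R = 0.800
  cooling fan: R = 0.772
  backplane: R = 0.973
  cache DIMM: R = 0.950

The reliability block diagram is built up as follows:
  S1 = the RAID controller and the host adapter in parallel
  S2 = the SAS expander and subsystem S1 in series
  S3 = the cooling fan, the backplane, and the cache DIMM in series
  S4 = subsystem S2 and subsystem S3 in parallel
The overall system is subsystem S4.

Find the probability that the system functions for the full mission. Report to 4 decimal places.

0.9690

Parallel (RAID controller and host adapter): 1 − (1 − 0.949000)(1 − 0.800000) = 0.989800
Series (SAS expander and [0.989800]): 0.901000 × 0.989800 = 0.891810
Series (cooling fan, backplane, and cache DIMM): 0.772000 × 0.973000 × 0.950000 = 0.713598
Parallel ([0.891810] and [0.713598]): 1 − (1 − 0.891810)(1 − 0.713598) = 0.9690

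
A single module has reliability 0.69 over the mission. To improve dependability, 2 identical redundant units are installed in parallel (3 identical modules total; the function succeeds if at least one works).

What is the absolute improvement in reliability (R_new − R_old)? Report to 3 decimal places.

R_before = 0.69
R_after = 1 − (1 − 0.69)^3 = 0.970
ΔR = 0.970 − 0.69 = 0.280

0.280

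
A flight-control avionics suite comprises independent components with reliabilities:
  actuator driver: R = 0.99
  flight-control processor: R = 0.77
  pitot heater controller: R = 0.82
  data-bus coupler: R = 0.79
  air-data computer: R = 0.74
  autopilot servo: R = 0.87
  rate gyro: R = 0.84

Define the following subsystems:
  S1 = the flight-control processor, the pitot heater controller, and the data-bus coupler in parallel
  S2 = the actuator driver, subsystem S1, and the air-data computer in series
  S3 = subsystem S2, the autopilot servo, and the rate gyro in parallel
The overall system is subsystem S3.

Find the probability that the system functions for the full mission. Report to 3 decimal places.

0.994

Parallel (flight-control processor, pitot heater controller, and data-bus coupler): 1 − (1 − 0.77000)(1 − 0.82000)(1 − 0.79000) = 0.99131
Series (actuator driver, [0.99131], and air-data computer): 0.99000 × 0.99131 × 0.74000 = 0.72623
Parallel ([0.72623], autopilot servo, and rate gyro): 1 − (1 − 0.72623)(1 − 0.87000)(1 − 0.84000) = 0.994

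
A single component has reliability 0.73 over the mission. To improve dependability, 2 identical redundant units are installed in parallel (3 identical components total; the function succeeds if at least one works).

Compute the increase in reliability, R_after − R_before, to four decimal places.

0.2503

R_before = 0.73
R_after = 1 − (1 − 0.73)^3 = 0.9803
ΔR = 0.9803 − 0.73 = 0.2503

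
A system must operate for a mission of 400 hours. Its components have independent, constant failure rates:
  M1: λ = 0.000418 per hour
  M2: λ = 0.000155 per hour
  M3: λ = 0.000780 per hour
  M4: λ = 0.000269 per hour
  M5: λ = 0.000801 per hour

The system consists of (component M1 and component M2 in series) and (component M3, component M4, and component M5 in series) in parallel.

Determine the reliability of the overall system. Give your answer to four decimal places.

R(M1) = exp(−0.000418 × 400) = 0.846030
R(M2) = exp(−0.000155 × 400) = 0.939883
R(M3) = exp(−0.000780 × 400) = 0.731982
R(M4) = exp(−0.000269 × 400) = 0.897987
R(M5) = exp(−0.000801 × 400) = 0.725859
Series (M1 and M2): 0.846030 × 0.939883 = 0.795169
Series (M3, M4, and M5): 0.731982 × 0.897987 × 0.725859 = 0.477115
Parallel ([0.795169] and [0.477115]): 1 − (1 − 0.795169)(1 − 0.477115) = 0.8929

0.8929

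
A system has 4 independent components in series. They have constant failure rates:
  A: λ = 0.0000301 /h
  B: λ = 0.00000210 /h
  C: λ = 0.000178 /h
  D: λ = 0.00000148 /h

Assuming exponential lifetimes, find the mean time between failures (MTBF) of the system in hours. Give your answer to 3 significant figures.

Series of exponential components: λ_sys = Σ λ_i
λ_sys = 0.0000301 + 0.00000210 + 0.000178 + 0.00000148 = 2.1168e-04 /h
MTBF = 1 / λ_sys = 4720 h

4720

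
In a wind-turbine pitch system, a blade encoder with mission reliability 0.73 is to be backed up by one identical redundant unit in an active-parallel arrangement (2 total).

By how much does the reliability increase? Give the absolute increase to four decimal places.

0.1971

R_before = 0.73
R_after = 1 − (1 − 0.73)^2 = 0.9271
ΔR = 0.9271 − 0.73 = 0.1971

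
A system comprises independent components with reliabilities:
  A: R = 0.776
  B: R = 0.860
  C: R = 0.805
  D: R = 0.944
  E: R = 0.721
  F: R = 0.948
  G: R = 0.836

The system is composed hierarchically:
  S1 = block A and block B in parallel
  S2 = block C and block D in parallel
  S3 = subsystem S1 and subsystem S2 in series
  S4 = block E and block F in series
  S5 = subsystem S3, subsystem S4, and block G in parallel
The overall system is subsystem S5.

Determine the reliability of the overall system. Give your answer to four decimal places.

Parallel (A and B): 1 − (1 − 0.776000)(1 − 0.860000) = 0.968640
Parallel (C and D): 1 − (1 − 0.805000)(1 − 0.944000) = 0.989080
Series ([0.968640] and [0.989080]): 0.968640 × 0.989080 = 0.958062
Series (E and F): 0.721000 × 0.948000 = 0.683508
Parallel ([0.958062], [0.683508], and G): 1 − (1 − 0.958062)(1 − 0.683508)(1 − 0.836000) = 0.9978

0.9978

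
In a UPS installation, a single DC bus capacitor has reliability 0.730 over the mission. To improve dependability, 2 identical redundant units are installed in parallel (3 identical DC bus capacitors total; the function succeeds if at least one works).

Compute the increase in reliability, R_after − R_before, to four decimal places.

0.2503

R_before = 0.730
R_after = 1 − (1 − 0.730)^3 = 0.9803
ΔR = 0.9803 − 0.730 = 0.2503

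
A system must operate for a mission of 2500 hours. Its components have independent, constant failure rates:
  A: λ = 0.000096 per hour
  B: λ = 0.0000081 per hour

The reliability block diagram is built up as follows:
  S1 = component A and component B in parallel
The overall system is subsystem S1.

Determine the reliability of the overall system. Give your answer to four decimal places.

R(A) = exp(−0.000096 × 2500) = 0.786628
R(B) = exp(−0.0000081 × 2500) = 0.979954
Parallel (A and B): 1 − (1 − 0.786628)(1 − 0.979954) = 0.9957

0.9957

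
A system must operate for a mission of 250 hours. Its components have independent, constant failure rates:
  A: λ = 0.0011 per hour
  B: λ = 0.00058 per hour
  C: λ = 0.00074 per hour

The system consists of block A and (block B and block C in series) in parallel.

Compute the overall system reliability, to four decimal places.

0.9324

R(A) = exp(−0.0011 × 250) = 0.759572
R(B) = exp(−0.00058 × 250) = 0.865022
R(C) = exp(−0.00074 × 250) = 0.831104
Series (B and C): 0.865022 × 0.831104 = 0.718923
Parallel (A and [0.718923]): 1 − (1 − 0.759572)(1 − 0.718923) = 0.9324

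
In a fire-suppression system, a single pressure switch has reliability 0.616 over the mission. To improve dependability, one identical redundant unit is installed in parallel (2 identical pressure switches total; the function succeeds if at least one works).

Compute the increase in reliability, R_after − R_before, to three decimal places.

R_before = 0.616
R_after = 1 − (1 − 0.616)^2 = 0.853
ΔR = 0.853 − 0.616 = 0.237

0.237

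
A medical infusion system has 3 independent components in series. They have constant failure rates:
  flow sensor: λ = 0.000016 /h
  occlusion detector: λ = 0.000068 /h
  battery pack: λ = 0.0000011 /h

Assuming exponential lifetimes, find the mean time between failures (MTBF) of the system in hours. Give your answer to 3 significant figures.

11800

Series of exponential components: λ_sys = Σ λ_i
λ_sys = 0.000016 + 0.000068 + 0.0000011 = 8.5100e-05 /h
MTBF = 1 / λ_sys = 11800 h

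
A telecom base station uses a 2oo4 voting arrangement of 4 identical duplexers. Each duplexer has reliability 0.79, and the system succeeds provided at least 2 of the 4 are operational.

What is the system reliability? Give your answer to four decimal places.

0.9688

R = Σ_{i=2}^{4} C(4,i) p^i (1−p)^{4−i} with p = 0.79
C(4,2)·0.79^2·0.21^2 = 0.165137
C(4,3)·0.79^3·0.21^1 = 0.414153
C(4,4)·0.79^4·0.21^0 = 0.389501
Sum = 0.9688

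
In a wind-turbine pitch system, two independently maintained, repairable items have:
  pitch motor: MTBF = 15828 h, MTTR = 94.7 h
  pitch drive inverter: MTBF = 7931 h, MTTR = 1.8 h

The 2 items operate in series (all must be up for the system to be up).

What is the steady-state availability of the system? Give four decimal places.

A(pitch motor) = MTBF/(MTBF+MTTR) = 15828/(15828+94.7) = 0.994053
A(pitch drive inverter) = MTBF/(MTBF+MTTR) = 7931/(7931+1.8) = 0.999773
Series availability: 0.994053 × 0.999773 = 0.9938

0.9938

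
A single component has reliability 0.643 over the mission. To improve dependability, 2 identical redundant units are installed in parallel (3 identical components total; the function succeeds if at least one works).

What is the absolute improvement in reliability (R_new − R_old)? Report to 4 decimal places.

R_before = 0.643
R_after = 1 − (1 − 0.643)^3 = 0.9545
ΔR = 0.9545 − 0.643 = 0.3115

0.3115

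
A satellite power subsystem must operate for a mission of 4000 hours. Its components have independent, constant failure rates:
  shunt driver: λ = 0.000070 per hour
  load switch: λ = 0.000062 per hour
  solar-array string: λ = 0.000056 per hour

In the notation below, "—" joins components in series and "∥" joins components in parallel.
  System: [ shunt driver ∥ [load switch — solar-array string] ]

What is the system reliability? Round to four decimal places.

0.9081

R(shunt driver) = exp(−0.000070 × 4000) = 0.755784
R(load switch) = exp(−0.000062 × 4000) = 0.780360
R(solar-array string) = exp(−0.000056 × 4000) = 0.799315
Series (load switch and solar-array string): 0.780360 × 0.799315 = 0.623753
Parallel (shunt driver and [0.623753]): 1 − (1 − 0.755784)(1 − 0.623753) = 0.9081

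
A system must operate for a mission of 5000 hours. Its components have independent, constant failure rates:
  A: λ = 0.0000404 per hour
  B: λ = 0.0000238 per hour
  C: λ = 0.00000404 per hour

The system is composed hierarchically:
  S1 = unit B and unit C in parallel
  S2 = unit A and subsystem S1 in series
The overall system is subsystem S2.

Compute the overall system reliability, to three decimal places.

0.815

R(A) = exp(−0.0000404 × 5000) = 0.81709
R(B) = exp(−0.0000238 × 5000) = 0.88781
R(C) = exp(−0.00000404 × 5000) = 0.98000
Parallel (B and C): 1 − (1 − 0.88781)(1 − 0.98000) = 0.99776
Series (A and [0.99776]): 0.81709 × 0.99776 = 0.815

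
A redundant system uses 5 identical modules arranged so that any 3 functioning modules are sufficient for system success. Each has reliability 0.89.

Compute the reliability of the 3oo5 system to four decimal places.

0.9888

R = Σ_{i=3}^{5} C(5,i) p^i (1−p)^{5−i} with p = 0.89
C(5,3)·0.89^3·0.11^2 = 0.085301
C(5,4)·0.89^4·0.11^1 = 0.345082
C(5,5)·0.89^5·0.11^0 = 0.558406
Sum = 0.9888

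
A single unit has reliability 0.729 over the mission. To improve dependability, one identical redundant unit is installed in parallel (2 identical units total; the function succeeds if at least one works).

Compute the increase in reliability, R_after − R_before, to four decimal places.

R_before = 0.729
R_after = 1 − (1 − 0.729)^2 = 0.9266
ΔR = 0.9266 − 0.729 = 0.1976

0.1976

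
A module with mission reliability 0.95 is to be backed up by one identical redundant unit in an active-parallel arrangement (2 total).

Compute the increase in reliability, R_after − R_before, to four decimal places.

R_before = 0.95
R_after = 1 − (1 − 0.95)^2 = 0.9975
ΔR = 0.9975 − 0.95 = 0.0475

0.0475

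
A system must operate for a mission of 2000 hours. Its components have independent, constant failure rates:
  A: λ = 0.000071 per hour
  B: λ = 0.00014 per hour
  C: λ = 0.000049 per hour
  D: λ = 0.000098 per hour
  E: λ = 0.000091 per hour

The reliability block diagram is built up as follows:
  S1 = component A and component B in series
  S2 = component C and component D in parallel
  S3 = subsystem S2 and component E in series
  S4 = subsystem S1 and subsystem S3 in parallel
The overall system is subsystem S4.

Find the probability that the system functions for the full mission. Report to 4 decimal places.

R(A) = exp(−0.000071 × 2000) = 0.867621
R(B) = exp(−0.00014 × 2000) = 0.755784
R(C) = exp(−0.000049 × 2000) = 0.906649
R(D) = exp(−0.000098 × 2000) = 0.822012
R(E) = exp(−0.000091 × 2000) = 0.833601
Series (A and B): 0.867621 × 0.755784 = 0.655734
Parallel (C and D): 1 − (1 − 0.906649)(1 − 0.822012) = 0.983385
Series ([0.983385] and E): 0.983385 × 0.833601 = 0.819751
Parallel ([0.655734] and [0.819751]): 1 − (1 − 0.655734)(1 − 0.819751) = 0.9379

0.9379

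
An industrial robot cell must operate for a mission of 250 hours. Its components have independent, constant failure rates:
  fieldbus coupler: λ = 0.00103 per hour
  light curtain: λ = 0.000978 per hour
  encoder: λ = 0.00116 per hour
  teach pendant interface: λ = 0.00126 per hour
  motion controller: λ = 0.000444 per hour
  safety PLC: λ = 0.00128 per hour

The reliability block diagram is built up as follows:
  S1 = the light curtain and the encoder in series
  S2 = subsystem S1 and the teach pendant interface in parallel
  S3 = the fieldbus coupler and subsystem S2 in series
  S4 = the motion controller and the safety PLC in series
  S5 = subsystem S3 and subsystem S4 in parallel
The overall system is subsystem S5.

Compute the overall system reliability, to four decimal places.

0.8902

R(fieldbus coupler) = exp(−0.00103 × 250) = 0.772982
R(light curtain) = exp(−0.000978 × 250) = 0.783096
R(encoder) = exp(−0.00116 × 250) = 0.748264
R(teach pendant interface) = exp(−0.00126 × 250) = 0.729789
R(motion controller) = exp(−0.000444 × 250) = 0.894939
R(safety PLC) = exp(−0.00128 × 250) = 0.726149
Series (light curtain and encoder): 0.783096 × 0.748264 = 0.585963
Parallel ([0.585963] and teach pendant interface): 1 − (1 − 0.585963)(1 − 0.729789) = 0.888123
Series (fieldbus coupler and [0.888123]): 0.772982 × 0.888123 = 0.686503
Series (motion controller and safety PLC): 0.894939 × 0.726149 = 0.649859
Parallel ([0.686503] and [0.649859]): 1 − (1 − 0.686503)(1 − 0.649859) = 0.8902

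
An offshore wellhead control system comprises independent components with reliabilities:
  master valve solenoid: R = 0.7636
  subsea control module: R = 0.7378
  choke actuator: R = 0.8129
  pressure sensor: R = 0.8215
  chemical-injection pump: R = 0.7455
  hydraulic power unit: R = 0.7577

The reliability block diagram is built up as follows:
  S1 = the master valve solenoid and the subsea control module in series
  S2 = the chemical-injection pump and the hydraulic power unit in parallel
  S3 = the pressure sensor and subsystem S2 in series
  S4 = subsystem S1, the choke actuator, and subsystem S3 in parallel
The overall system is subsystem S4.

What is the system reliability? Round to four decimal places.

0.9813

Series (master valve solenoid and subsea control module): 0.763600 × 0.737800 = 0.563384
Parallel (chemical-injection pump and hydraulic power unit): 1 − (1 − 0.745500)(1 − 0.757700) = 0.938335
Series (pressure sensor and [0.938335]): 0.821500 × 0.938335 = 0.770842
Parallel ([0.563384], choke actuator, and [0.770842]): 1 − (1 − 0.563384)(1 − 0.812900)(1 − 0.770842) = 0.9813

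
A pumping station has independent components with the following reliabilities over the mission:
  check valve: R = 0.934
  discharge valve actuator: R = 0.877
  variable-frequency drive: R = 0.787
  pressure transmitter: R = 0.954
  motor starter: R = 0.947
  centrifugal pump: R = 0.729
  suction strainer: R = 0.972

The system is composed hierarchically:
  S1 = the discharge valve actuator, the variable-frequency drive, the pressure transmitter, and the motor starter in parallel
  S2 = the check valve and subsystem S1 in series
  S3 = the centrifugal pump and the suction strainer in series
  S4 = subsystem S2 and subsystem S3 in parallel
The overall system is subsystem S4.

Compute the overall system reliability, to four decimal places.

Parallel (discharge valve actuator, variable-frequency drive, pressure transmitter, and motor starter): 1 − (1 − 0.877000)(1 − 0.787000)(1 − 0.954000)(1 − 0.947000) = 0.999936
Series (check valve and [0.999936]): 0.934000 × 0.999936 = 0.933940
Series (centrifugal pump and suction strainer): 0.729000 × 0.972000 = 0.708588
Parallel ([0.933940] and [0.708588]): 1 − (1 − 0.933940)(1 − 0.708588) = 0.9807

0.9807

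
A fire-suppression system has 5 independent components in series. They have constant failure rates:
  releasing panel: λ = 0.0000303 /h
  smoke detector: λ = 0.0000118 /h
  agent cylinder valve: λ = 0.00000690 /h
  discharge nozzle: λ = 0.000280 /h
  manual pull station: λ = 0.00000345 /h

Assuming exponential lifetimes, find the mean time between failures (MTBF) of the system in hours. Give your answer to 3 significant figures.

Series of exponential components: λ_sys = Σ λ_i
λ_sys = 0.0000303 + 0.0000118 + 0.00000690 + 0.000280 + 0.00000345 = 3.3245e-04 /h
MTBF = 1 / λ_sys = 3010 h

3010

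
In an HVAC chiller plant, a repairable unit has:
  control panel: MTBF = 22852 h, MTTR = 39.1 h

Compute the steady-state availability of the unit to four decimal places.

A(control panel) = MTBF/(MTBF+MTTR) = 22852/(22852+39.1) = 0.9983

0.9983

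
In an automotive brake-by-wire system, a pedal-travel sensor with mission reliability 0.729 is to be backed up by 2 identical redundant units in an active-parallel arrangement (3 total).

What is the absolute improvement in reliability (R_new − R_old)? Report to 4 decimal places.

R_before = 0.729
R_after = 1 − (1 − 0.729)^3 = 0.9801
ΔR = 0.9801 − 0.729 = 0.2511

0.2511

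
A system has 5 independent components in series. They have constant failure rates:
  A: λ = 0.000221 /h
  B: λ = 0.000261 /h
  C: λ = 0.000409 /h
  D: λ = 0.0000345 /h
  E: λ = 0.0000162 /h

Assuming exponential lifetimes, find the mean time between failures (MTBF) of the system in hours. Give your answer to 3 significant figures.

1060

Series of exponential components: λ_sys = Σ λ_i
λ_sys = 0.000221 + 0.000261 + 0.000409 + 0.0000345 + 0.0000162 = 9.4170e-04 /h
MTBF = 1 / λ_sys = 1060 h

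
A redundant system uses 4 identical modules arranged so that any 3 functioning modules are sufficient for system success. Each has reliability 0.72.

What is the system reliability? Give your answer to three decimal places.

R = Σ_{i=3}^{4} C(4,i) p^i (1−p)^{4−i} with p = 0.72
C(4,3)·0.72^3·0.28^1 = 0.41804
C(4,4)·0.72^4·0.28^0 = 0.26874
Sum = 0.687

0.687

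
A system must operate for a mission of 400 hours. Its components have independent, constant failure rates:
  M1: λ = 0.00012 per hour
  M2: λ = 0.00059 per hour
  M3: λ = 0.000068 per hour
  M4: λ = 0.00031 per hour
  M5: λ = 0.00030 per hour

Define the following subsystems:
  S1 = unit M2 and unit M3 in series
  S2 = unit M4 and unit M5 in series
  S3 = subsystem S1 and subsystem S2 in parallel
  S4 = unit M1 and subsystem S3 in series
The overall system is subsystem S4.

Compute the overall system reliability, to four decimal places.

0.9054

R(M1) = exp(−0.00012 × 400) = 0.953134
R(M2) = exp(−0.00059 × 400) = 0.789781
R(M3) = exp(−0.000068 × 400) = 0.973167
R(M4) = exp(−0.00031 × 400) = 0.883380
R(M5) = exp(−0.00030 × 400) = 0.886920
Series (M2 and M3): 0.789781 × 0.973167 = 0.768589
Series (M4 and M5): 0.883380 × 0.886920 = 0.783487
Parallel ([0.768589] and [0.783487]): 1 − (1 − 0.768589)(1 − 0.783487) = 0.949897
Series (M1 and [0.949897]): 0.953134 × 0.949897 = 0.9054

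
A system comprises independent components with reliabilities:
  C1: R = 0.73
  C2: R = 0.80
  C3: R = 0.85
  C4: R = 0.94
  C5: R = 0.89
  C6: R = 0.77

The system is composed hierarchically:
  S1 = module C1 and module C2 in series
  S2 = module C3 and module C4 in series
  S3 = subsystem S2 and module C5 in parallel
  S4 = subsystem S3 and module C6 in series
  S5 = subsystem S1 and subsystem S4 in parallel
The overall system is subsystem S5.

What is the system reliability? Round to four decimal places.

Series (C1 and C2): 0.730000 × 0.800000 = 0.584000
Series (C3 and C4): 0.850000 × 0.940000 = 0.799000
Parallel ([0.799000] and C5): 1 − (1 − 0.799000)(1 − 0.890000) = 0.977890
Series ([0.977890] and C6): 0.977890 × 0.770000 = 0.752975
Parallel ([0.584000] and [0.752975]): 1 − (1 − 0.584000)(1 − 0.752975) = 0.8972

0.8972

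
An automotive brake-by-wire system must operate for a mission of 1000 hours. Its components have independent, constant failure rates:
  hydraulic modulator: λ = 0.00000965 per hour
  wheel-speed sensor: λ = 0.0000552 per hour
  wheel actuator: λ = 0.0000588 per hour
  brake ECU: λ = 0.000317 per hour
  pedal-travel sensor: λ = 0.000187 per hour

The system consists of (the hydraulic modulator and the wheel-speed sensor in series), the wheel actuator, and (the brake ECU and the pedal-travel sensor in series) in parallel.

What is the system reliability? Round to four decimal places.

R(hydraulic modulator) = exp(−0.00000965 × 1000) = 0.990396
R(wheel-speed sensor) = exp(−0.0000552 × 1000) = 0.946296
R(wheel actuator) = exp(−0.0000588 × 1000) = 0.942895
R(brake ECU) = exp(−0.000317 × 1000) = 0.728331
R(pedal-travel sensor) = exp(−0.000187 × 1000) = 0.829444
Series (hydraulic modulator and wheel-speed sensor): 0.990396 × 0.946296 = 0.937208
Series (brake ECU and pedal-travel sensor): 0.728331 × 0.829444 = 0.604110
Parallel ([0.937208], wheel actuator, and [0.604110]): 1 − (1 − 0.937208)(1 − 0.942895)(1 − 0.604110) = 0.9986

0.9986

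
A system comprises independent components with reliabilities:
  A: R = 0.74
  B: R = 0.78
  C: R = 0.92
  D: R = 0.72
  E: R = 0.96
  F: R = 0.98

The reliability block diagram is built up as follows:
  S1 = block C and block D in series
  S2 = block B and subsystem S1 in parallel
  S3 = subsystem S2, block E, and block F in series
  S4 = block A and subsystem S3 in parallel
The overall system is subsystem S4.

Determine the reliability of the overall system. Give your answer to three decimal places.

0.966

Series (C and D): 0.92000 × 0.72000 = 0.66240
Parallel (B and [0.66240]): 1 − (1 − 0.78000)(1 − 0.66240) = 0.92573
Series ([0.92573], E, and F): 0.92573 × 0.96000 × 0.98000 = 0.87093
Parallel (A and [0.87093]): 1 − (1 − 0.74000)(1 − 0.87093) = 0.966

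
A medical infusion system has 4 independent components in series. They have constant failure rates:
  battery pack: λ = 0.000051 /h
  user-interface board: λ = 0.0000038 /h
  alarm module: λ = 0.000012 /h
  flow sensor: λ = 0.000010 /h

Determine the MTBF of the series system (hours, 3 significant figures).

13000

Series of exponential components: λ_sys = Σ λ_i
λ_sys = 0.000051 + 0.0000038 + 0.000012 + 0.000010 = 7.6800e-05 /h
MTBF = 1 / λ_sys = 13000 h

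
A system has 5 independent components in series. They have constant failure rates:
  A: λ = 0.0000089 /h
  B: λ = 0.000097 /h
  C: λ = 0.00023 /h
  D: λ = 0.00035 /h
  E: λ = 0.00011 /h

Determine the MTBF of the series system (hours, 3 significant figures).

1260

Series of exponential components: λ_sys = Σ λ_i
λ_sys = 0.0000089 + 0.000097 + 0.00023 + 0.00035 + 0.00011 = 7.9590e-04 /h
MTBF = 1 / λ_sys = 1260 h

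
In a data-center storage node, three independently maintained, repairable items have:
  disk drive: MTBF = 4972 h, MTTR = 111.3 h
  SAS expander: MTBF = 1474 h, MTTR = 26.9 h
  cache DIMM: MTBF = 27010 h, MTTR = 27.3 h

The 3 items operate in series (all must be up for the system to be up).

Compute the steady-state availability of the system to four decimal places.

0.9596

A(disk drive) = MTBF/(MTBF+MTTR) = 4972/(4972+111.3) = 0.978105
A(SAS expander) = MTBF/(MTBF+MTTR) = 1474/(1474+26.9) = 0.982077
A(cache DIMM) = MTBF/(MTBF+MTTR) = 27010/(27010+27.3) = 0.998990
Series availability: 0.978105 × 0.982077 × 0.998990 = 0.9596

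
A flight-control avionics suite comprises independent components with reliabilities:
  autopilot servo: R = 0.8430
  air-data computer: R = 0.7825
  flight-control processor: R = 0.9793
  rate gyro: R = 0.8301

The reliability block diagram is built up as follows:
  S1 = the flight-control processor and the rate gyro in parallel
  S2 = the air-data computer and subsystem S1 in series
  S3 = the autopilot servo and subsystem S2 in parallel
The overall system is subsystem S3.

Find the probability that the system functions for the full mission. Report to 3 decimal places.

0.965

Parallel (flight-control processor and rate gyro): 1 − (1 − 0.97930)(1 − 0.83010) = 0.99648
Series (air-data computer and [0.99648]): 0.78250 × 0.99648 = 0.77975
Parallel (autopilot servo and [0.77975]): 1 − (1 − 0.84300)(1 − 0.77975) = 0.965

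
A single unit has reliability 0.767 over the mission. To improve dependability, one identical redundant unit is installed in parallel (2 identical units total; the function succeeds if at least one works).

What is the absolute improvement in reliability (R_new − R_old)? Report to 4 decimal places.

0.1787

R_before = 0.767
R_after = 1 − (1 − 0.767)^2 = 0.9457
ΔR = 0.9457 − 0.767 = 0.1787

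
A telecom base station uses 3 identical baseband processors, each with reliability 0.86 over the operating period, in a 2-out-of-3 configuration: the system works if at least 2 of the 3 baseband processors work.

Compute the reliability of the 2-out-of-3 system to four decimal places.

R = Σ_{i=2}^{3} C(3,i) p^i (1−p)^{3−i} with p = 0.86
C(3,2)·0.86^2·0.14^1 = 0.310632
C(3,3)·0.86^3·0.14^0 = 0.636056
Sum = 0.9467

0.9467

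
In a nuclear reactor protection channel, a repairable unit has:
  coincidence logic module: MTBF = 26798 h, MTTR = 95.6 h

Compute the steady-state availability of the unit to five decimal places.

0.99645

A(coincidence logic module) = MTBF/(MTBF+MTTR) = 26798/(26798+95.6) = 0.99645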